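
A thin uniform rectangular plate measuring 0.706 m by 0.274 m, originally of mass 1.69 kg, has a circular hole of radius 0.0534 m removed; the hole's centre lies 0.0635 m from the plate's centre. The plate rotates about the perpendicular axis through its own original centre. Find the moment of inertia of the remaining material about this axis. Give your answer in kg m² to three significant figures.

Unpierced body about its centre: I₀ = (1/12)M(a²+b²) = (1/12)(1.69)[(0.706)² + (0.274)²] = 0.08077 kg m².
The removed disk has mass m = M·πr²/(ab) = (1.69)·π(0.0534)²/(0.706·0.274) = 0.078264 kg (same uniform areal density).
Its moment of inertia about the rotation axis (parallel-axis theorem): I_hole = (1/2)mr² + md² = (1/2)(0.078264)(0.0534)² + (0.078264)(0.0635)² = 0.00042717 kg m².
Treating the hole as negative mass, I = I₀ − I_hole = 0.08077 − 0.00042717 = 0.080342 kg m².

0.0803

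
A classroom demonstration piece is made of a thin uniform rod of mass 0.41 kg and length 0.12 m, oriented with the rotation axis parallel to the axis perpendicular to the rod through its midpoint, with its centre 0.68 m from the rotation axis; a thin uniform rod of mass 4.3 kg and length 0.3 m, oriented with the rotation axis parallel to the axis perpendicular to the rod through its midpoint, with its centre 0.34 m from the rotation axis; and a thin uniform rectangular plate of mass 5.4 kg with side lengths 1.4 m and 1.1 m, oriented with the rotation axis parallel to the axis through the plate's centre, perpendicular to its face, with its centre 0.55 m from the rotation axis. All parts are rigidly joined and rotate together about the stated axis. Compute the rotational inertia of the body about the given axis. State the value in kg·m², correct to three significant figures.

3.78

Thin rod: I_cm = (1/12)ML² = (1/12)(0.41)(0.12)² = 0.000492 kg·m²; centre at d = 0.68 m, so the parallel axis theorem gives I = 0.000492 + (0.41)(0.68)² = 0.19008 kg·m².
Thin rod: I_cm = (1/12)ML² = (1/12)(4.3)(0.3)² = 0.03225 kg·m²; centre at d = 0.34 m, so the parallel axis theorem gives I = 0.03225 + (4.3)(0.34)² = 0.52933 kg·m².
Rectangular plate: I_cm = (1/12)M(a²+b²) = (1/12)(5.4)[(1.4)² + (1.1)²] = 1.4265 kg·m²; centre at d = 0.55 m, so the parallel axis theorem gives I = 1.4265 + (5.4)(0.55)² = 3.06 kg·m².
Total I = 0.19008 + 0.52933 + 3.06 = 3.7794 kg·m².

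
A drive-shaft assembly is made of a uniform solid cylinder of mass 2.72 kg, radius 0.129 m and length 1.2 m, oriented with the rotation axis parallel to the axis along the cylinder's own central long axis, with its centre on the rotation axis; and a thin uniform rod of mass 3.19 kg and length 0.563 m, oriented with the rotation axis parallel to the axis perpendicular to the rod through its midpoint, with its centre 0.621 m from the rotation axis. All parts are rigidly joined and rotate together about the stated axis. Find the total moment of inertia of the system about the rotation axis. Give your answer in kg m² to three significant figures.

1.34

Solid cylinder: I_cm = (1/2)MR² = (1/2)(2.72)(0.129)² = 0.022632 kg m²; axis through the centre, so I = 0.022632 kg m².
Thin rod: I_cm = (1/12)ML² = (1/12)(3.19)(0.563)² = 0.084261 kg m²; centre at d = 0.621 m, so I = I_cm + Md² gives I = 0.084261 + (3.19)(0.621)² = 1.3145 kg m².
Total I = 0.022632 + 1.3145 = 1.3371 kg m².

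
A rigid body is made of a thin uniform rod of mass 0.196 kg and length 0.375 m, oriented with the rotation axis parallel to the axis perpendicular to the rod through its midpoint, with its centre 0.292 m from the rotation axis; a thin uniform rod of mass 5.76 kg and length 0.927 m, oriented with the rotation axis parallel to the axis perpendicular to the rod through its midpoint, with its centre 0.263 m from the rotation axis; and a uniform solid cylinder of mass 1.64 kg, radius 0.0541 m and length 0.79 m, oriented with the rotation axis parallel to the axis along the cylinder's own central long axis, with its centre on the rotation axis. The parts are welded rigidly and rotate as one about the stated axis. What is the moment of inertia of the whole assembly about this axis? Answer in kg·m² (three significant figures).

0.832

Thin rod: I_cm = (1/12)ML² = (1/12)(0.196)(0.375)² = 0.0022969 kg·m²; centre at d = 0.292 m, so I = I_cm + Md² gives I = 0.0022969 + (0.196)(0.292)² = 0.019009 kg·m².
Thin rod: I_cm = (1/12)ML² = (1/12)(5.76)(0.927)² = 0.41248 kg·m²; centre at d = 0.263 m, so I = I_cm + Md² gives I = 0.41248 + (5.76)(0.263)² = 0.81089 kg·m².
Solid cylinder: I_cm = (1/2)MR² = (1/2)(1.64)(0.0541)² = 0.0024 kg·m²; axis through the centre, so I = 0.0024 kg·m².
Total I = 0.019009 + 0.81089 + 0.0024 = 0.8323 kg·m².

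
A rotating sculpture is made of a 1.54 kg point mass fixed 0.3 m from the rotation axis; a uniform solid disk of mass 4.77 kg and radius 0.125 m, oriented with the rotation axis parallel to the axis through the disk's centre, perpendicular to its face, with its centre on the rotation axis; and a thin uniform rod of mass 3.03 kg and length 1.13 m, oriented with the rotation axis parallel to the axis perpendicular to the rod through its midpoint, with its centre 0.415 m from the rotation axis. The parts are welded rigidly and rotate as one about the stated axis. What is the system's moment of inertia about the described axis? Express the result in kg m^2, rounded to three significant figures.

1.02

Point mass: I_cm = 0; centre at d = 0.3 m, so I = I_cm + Md² gives I = 0 + (1.54)(0.3)² = 0.1386 kg m^2.
Solid disk: I_cm = (1/2)MR² = (1/2)(4.77)(0.125)² = 0.037266 kg m^2; axis through the centre, so I = 0.037266 kg m^2.
Thin rod: I_cm = (1/12)ML² = (1/12)(3.03)(1.13)² = 0.32242 kg m^2; centre at d = 0.415 m, so I = I_cm + Md² gives I = 0.32242 + (3.03)(0.415)² = 0.84426 kg m^2.
Total I = 0.1386 + 0.037266 + 0.84426 = 1.0201 kg m^2.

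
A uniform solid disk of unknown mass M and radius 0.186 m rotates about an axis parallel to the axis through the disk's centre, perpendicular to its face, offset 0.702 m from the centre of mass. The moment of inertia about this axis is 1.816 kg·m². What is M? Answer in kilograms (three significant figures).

I = I_cm + Md² = (1/2)MR² + Md² = M·[0.5·(0.186)² + (0.702)²] = M·0.5101.
So M = 1.816 / 0.5101 = 3.5601 kg.

3.56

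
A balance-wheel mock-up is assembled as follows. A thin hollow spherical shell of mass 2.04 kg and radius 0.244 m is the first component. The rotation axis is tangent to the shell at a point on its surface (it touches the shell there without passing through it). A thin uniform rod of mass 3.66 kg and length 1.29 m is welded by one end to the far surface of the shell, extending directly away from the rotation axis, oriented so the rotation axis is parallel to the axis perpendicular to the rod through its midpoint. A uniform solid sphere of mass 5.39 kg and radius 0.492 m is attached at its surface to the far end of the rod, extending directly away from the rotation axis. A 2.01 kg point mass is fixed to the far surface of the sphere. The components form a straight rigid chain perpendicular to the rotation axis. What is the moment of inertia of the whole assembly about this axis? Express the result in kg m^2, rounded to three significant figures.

Spherical shell: I_cm = (2/3)MR² = (2/3)(2.04)(0.244)² = 0.080969 kg m^2; centre at d = 0.244 m, so the parallel axis theorem gives I = 0.080969 + (2.04)(0.244)² = 0.20242 kg m^2.
Thin rod: I_cm = (1/12)ML² = (1/12)(3.66)(1.29)² = 0.50755 kg m^2; centre at d = 0.244 + 0.244 + 0.645 = 1.133 m, so the parallel axis theorem gives I = 0.50755 + (3.66)(1.133)² = 5.2059 kg m^2.
Solid sphere: I_cm = (2/5)MR² = (2/5)(5.39)(0.492)² = 0.52189 kg m^2; centre at d = 0.244 + 0.244 + 0.645 + 0.645 + 0.492 = 2.27 m, so the parallel axis theorem gives I = 0.52189 + (5.39)(2.27)² = 28.296 kg m^2.
Point mass: I_cm = 0; centre at d = 0.244 + 0.244 + 0.645 + 0.645 + 0.492 + 0.492 = 2.762 m, so the parallel axis theorem gives I = 0 + (2.01)(2.762)² = 15.334 kg m^2.
Total I = 0.20242 + 5.2059 + 28.296 + 15.334 = 49.038 kg m^2.

49.0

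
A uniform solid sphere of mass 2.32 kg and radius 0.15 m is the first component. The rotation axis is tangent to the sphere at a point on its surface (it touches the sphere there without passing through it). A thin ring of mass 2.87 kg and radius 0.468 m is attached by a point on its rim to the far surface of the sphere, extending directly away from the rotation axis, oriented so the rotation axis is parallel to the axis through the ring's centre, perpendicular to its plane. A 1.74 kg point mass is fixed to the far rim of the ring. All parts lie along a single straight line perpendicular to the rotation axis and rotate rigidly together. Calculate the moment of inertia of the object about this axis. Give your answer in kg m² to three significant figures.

Solid sphere: I_cm = (2/5)MR² = (2/5)(2.32)(0.15)² = 0.02088 kg m²; centre at d = 0.15 m, so the parallel axis theorem gives I = 0.02088 + (2.32)(0.15)² = 0.07308 kg m².
Thin ring: I_cm = MR² = (2.87)(0.468)² = 0.6286 kg m²; centre at d = 0.15 + 0.15 + 0.468 = 0.768 m, so the parallel axis theorem gives I = 0.6286 + (2.87)(0.768)² = 2.3214 kg m².
Point mass: I_cm = 0; centre at d = 0.15 + 0.15 + 0.468 + 0.468 = 1.236 m, so the parallel axis theorem gives I = 0 + (1.74)(1.236)² = 2.6582 kg m².
Total I = 0.07308 + 2.3214 + 2.6582 = 5.0527 kg m².

5.05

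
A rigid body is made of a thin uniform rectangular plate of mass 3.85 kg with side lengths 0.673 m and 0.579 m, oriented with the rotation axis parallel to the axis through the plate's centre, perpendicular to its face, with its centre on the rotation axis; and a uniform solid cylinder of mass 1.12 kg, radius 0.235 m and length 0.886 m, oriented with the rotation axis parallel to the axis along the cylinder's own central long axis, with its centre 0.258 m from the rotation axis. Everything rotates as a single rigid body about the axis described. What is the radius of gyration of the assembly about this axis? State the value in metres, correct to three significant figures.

0.269

Rectangular plate: I_cm = (1/12)M(a²+b²) = (1/12)(3.85)[(0.673)² + (0.579)²] = 0.25287 kg m^2; axis through the centre, so I = 0.25287 kg m^2.
Solid cylinder: I_cm = (1/2)MR² = (1/2)(1.12)(0.235)² = 0.030926 kg m^2; centre at d = 0.258 m, so I = I_cm + Md² gives I = 0.030926 + (1.12)(0.258)² = 0.10548 kg m^2.
Total I = 0.35835 kg m^2; total mass M = 4.97 kg.
k = √(I/M) = √(0.35835/4.97) = 0.26852 m.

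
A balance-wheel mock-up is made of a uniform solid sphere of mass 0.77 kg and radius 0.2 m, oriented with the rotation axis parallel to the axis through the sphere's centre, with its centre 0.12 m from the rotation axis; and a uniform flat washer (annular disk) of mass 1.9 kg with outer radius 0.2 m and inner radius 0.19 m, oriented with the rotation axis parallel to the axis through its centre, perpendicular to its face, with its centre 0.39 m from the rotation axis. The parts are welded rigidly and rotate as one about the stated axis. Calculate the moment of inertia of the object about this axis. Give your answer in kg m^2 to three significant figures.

Solid sphere: I_cm = (2/5)MR² = (2/5)(0.77)(0.2)² = 0.01232 kg m^2; centre at d = 0.12 m, so I = I_cm + Md² gives I = 0.01232 + (0.77)(0.12)² = 0.023408 kg m^2.
Annular disk: I_cm = (1/2)M(R²+r²) = (1/2)(1.9)[(0.2)² + (0.19)²] = 0.072295 kg m^2; centre at d = 0.39 m, so I = I_cm + Md² gives I = 0.072295 + (1.9)(0.39)² = 0.36129 kg m^2.
Total I = 0.023408 + 0.36129 = 0.38469 kg m^2.

0.385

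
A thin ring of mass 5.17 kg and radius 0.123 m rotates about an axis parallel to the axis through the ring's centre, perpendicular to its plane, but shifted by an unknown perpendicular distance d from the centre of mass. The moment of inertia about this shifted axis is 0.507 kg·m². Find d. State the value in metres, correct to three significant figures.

0.288

About the centre-of-mass axis, I_cm = MR² = (5.17)(0.123)² = 0.078217 kg·m².
Parallel axis theorem: I = I_cm + Md², so Md² = 0.507 − 0.078217 = 0.42878 kg·m².
d = √(0.42878 / 5.17) = 0.28799 m.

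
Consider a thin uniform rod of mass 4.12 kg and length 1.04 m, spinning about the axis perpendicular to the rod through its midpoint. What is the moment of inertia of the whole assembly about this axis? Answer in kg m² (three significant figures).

I_cm = (1/12)ML² = (1/12)(4.12)(1.04)² = 0.37135 kg m²; axis through the centre, so I = 0.37135 kg m².

0.371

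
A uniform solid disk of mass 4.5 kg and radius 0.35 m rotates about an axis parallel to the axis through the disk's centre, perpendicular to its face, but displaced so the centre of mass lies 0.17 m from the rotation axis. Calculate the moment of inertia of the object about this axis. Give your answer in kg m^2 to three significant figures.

I_cm = (1/2)MR² = (1/2)(4.5)(0.35)² = 0.27562 kg m^2; centre at d = 0.17 m, so I = I_cm + Md² gives I = 0.27562 + (4.5)(0.17)² = 0.40568 kg m^2.

0.406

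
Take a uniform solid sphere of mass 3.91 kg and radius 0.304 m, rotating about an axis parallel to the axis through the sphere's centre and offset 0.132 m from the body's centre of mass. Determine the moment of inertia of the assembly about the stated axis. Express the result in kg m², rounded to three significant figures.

I_cm = (2/5)MR² = (2/5)(3.91)(0.304)² = 0.14454 kg m²; centre at d = 0.132 m, so I = I_cm + Md² gives I = 0.14454 + (3.91)(0.132)² = 0.21267 kg m².

0.213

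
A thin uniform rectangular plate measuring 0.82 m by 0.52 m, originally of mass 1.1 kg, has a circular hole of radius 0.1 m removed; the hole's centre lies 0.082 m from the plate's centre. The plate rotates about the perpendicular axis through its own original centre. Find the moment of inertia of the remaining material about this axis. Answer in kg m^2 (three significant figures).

Unpierced body about its centre: I₀ = (1/12)M(a²+b²) = (1/12)(1.1)[(0.82)² + (0.52)²] = 0.086423 kg m^2.
The removed disk has mass m = M·πr²/(ab) = (1.1)·π(0.1)²/(0.82·0.52) = 0.081045 kg (same uniform areal density).
Its moment of inertia about the rotation axis (parallel-axis theorem): I_hole = (1/2)mr² + md² = (1/2)(0.081045)(0.1)² + (0.081045)(0.082)² = 0.00095017 kg m^2.
Treating the hole as negative mass, I = I₀ − I_hole = 0.086423 − 0.00095017 = 0.085473 kg m^2.

0.0855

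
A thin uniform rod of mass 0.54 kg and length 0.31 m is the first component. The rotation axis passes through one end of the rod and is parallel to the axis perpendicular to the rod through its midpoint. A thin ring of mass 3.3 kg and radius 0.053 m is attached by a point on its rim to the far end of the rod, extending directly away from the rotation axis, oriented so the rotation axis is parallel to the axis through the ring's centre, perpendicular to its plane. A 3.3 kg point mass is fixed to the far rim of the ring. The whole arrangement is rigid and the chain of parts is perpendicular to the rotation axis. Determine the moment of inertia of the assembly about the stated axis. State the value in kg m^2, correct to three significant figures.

1.03

Thin rod: I_cm = (1/12)ML² = (1/12)(0.54)(0.31)² = 0.0043245 kg m^2; centre at d = 0.155 m, so I = I_cm + Md² gives I = 0.0043245 + (0.54)(0.155)² = 0.017298 kg m^2.
Thin ring: I_cm = MR² = (3.3)(0.053)² = 0.0092697 kg m^2; centre at d = 0.155 + 0.155 + 0.053 = 0.363 m, so I = I_cm + Md² gives I = 0.0092697 + (3.3)(0.363)² = 0.44411 kg m^2.
Point mass: I_cm = 0; centre at d = 0.155 + 0.155 + 0.053 + 0.053 = 0.416 m, so I = I_cm + Md² gives I = 0 + (3.3)(0.416)² = 0.57108 kg m^2.
Total I = 0.017298 + 0.44411 + 0.57108 = 1.0325 kg m^2.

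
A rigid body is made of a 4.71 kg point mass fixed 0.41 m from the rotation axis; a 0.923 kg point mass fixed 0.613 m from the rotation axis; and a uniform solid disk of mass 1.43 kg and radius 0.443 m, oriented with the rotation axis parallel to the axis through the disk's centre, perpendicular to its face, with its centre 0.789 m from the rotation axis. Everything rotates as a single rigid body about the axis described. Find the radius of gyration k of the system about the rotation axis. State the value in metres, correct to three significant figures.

Point mass: I_cm = 0; centre at d = 0.41 m, so the parallel axis theorem gives I = 0 + (4.71)(0.41)² = 0.79175 kg m^2.
Point mass: I_cm = 0; centre at d = 0.613 m, so the parallel axis theorem gives I = 0 + (0.923)(0.613)² = 0.34683 kg m^2.
Solid disk: I_cm = (1/2)MR² = (1/2)(1.43)(0.443)² = 0.14032 kg m^2; centre at d = 0.789 m, so the parallel axis theorem gives I = 0.14032 + (1.43)(0.789)² = 1.0305 kg m^2.
Total I = 2.1691 kg m^2; total mass M = 7.063 kg.
k = √(I/M) = √(2.1691/7.063) = 0.55417 m.

0.554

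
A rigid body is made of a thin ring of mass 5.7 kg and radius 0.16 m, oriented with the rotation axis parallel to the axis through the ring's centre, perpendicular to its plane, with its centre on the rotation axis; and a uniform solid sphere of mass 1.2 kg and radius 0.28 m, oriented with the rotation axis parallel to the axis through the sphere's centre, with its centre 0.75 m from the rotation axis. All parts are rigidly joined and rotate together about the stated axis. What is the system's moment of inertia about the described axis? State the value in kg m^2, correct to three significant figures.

0.859

Thin ring: I_cm = MR² = (5.7)(0.16)² = 0.14592 kg m^2; axis through the centre, so I = 0.14592 kg m^2.
Solid sphere: I_cm = (2/5)MR² = (2/5)(1.2)(0.28)² = 0.037632 kg m^2; centre at d = 0.75 m, so the parallel axis theorem gives I = 0.037632 + (1.2)(0.75)² = 0.71263 kg m^2.
Total I = 0.14592 + 0.71263 = 0.85855 kg m^2.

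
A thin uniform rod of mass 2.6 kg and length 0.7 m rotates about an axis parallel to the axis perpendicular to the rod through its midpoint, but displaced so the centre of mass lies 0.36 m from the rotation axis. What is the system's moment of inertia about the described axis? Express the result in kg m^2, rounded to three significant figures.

0.443

I_cm = (1/12)ML² = (1/12)(2.6)(0.7)² = 0.10617 kg m^2; centre at d = 0.36 m, so the parallel axis theorem gives I = 0.10617 + (2.6)(0.36)² = 0.44313 kg m^2.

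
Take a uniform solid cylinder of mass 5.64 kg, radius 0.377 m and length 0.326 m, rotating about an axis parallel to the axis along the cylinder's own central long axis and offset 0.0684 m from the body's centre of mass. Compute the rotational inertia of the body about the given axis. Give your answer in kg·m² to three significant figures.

I_cm = (1/2)MR² = (1/2)(5.64)(0.377)² = 0.4008 kg·m²; centre at d = 0.0684 m, so the parallel axis theorem gives I = 0.4008 + (5.64)(0.0684)² = 0.42719 kg·m².

0.427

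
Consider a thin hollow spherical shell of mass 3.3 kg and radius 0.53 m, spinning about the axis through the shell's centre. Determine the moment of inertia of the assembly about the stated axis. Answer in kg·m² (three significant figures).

0.618

I_cm = (2/3)MR² = (2/3)(3.3)(0.53)² = 0.61798 kg·m²; axis through the centre, so I = 0.61798 kg·m².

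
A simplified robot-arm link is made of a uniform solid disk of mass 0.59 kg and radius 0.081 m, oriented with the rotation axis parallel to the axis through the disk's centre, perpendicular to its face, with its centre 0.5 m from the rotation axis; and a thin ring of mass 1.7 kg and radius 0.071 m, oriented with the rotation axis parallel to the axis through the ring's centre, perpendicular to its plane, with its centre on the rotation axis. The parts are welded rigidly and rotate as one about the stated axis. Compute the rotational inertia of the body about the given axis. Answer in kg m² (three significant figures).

Solid disk: I_cm = (1/2)MR² = (1/2)(0.59)(0.081)² = 0.0019355 kg m²; centre at d = 0.5 m, so the parallel axis theorem gives I = 0.0019355 + (0.59)(0.5)² = 0.14944 kg m².
Thin ring: I_cm = MR² = (1.7)(0.071)² = 0.0085697 kg m²; axis through the centre, so I = 0.0085697 kg m².
Total I = 0.14944 + 0.0085697 = 0.15801 kg m².

0.158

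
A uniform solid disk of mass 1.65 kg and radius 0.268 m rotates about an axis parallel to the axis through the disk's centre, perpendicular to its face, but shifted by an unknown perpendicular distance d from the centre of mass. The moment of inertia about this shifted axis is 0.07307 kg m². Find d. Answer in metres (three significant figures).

About the centre-of-mass axis, I_cm = (1/2)MR² = (1/2)(1.65)(0.268)² = 0.059255 kg m².
Parallel axis theorem: I = I_cm + Md², so Md² = 0.07307 − 0.059255 = 0.013815 kg m².
d = √(0.013815 / 1.65) = 0.091503 m.

0.0915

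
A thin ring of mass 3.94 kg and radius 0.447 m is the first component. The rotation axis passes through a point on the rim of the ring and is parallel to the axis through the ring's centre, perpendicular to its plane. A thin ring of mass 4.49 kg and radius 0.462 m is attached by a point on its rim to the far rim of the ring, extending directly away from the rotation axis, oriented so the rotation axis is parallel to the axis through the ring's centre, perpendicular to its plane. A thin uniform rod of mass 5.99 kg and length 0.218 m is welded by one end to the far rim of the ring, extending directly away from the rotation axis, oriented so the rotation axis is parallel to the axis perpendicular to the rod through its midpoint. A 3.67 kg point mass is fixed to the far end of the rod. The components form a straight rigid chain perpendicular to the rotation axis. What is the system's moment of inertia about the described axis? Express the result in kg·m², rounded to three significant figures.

48.3

Thin ring: I_cm = MR² = (3.94)(0.447)² = 0.78725 kg·m²; centre at d = 0.447 m, so the parallel axis theorem gives I = 0.78725 + (3.94)(0.447)² = 1.5745 kg·m².
Thin ring: I_cm = MR² = (4.49)(0.462)² = 0.95836 kg·m²; centre at d = 0.447 + 0.447 + 0.462 = 1.356 m, so the parallel axis theorem gives I = 0.95836 + (4.49)(1.356)² = 9.2143 kg·m².
Thin rod: I_cm = (1/12)ML² = (1/12)(5.99)(0.218)² = 0.023722 kg·m²; centre at d = 0.447 + 0.447 + 0.462 + 0.462 + 0.109 = 1.927 m, so the parallel axis theorem gives I = 0.023722 + (5.99)(1.927)² = 22.267 kg·m².
Point mass: I_cm = 0; centre at d = 0.447 + 0.447 + 0.462 + 0.462 + 0.109 + 0.109 = 2.036 m, so the parallel axis theorem gives I = 0 + (3.67)(2.036)² = 15.213 kg·m².
Total I = 1.5745 + 9.2143 + 22.267 + 15.213 = 48.269 kg·m².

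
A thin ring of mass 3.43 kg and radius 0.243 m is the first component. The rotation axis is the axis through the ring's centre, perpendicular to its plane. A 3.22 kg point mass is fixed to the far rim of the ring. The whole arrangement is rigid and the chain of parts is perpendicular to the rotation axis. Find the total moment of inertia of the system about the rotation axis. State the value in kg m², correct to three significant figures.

Thin ring: I_cm = MR² = (3.43)(0.243)² = 0.20254 kg m²; axis through the centre, so I = 0.20254 kg m².
Point mass: I_cm = 0; centre at d = 0.243 m, so I = I_cm + Md² gives I = 0 + (3.22)(0.243)² = 0.19014 kg m².
Total I = 0.20254 + 0.19014 = 0.39268 kg m².

0.393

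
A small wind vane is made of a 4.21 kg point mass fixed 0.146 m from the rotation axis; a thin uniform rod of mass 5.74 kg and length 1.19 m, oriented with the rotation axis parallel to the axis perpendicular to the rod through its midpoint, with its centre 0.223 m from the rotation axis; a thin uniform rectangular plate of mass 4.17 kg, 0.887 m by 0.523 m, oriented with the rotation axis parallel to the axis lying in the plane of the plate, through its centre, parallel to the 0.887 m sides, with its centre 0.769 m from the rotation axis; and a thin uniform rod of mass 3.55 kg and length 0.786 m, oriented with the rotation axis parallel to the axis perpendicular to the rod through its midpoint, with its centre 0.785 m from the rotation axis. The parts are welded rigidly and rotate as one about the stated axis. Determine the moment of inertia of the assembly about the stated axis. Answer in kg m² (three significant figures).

Point mass: I_cm = 0; centre at d = 0.146 m, so the parallel axis theorem gives I = 0 + (4.21)(0.146)² = 0.08974 kg m².
Thin rod: I_cm = (1/12)ML² = (1/12)(5.74)(1.19)² = 0.67737 kg m²; centre at d = 0.223 m, so the parallel axis theorem gives I = 0.67737 + (5.74)(0.223)² = 0.96281 kg m².
Rectangular plate: I_cm = (1/12)Mb² = (1/12)(4.17)(0.523)² = 0.095051 kg m²; centre at d = 0.769 m, so the parallel axis theorem gives I = 0.095051 + (4.17)(0.769)² = 2.561 kg m².
Thin rod: I_cm = (1/12)ML² = (1/12)(3.55)(0.786)² = 0.18276 kg m²; centre at d = 0.785 m, so the parallel axis theorem gives I = 0.18276 + (3.55)(0.785)² = 2.3704 kg m².
Total I = 0.08974 + 0.96281 + 2.561 + 2.3704 = 5.9839 kg m².

5.98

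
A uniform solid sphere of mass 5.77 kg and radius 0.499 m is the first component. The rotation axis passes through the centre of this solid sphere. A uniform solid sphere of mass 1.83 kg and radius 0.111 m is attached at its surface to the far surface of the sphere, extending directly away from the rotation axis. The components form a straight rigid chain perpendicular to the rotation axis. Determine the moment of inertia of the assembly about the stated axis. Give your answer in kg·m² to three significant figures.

Solid sphere: I_cm = (2/5)MR² = (2/5)(5.77)(0.499)² = 0.57469 kg·m²; axis through the centre, so I = 0.57469 kg·m².
Solid sphere: I_cm = (2/5)MR² = (2/5)(1.83)(0.111)² = 0.009019 kg·m²; centre at d = 0.499 + 0.111 = 0.61 m, so I = I_cm + Md² gives I = 0.009019 + (1.83)(0.61)² = 0.68996 kg·m².
Total I = 0.57469 + 0.68996 = 1.2647 kg·m².

1.26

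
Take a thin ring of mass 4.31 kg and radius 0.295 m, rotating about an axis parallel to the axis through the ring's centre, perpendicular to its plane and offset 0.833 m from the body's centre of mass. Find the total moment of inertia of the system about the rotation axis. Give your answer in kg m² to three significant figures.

3.37

I_cm = MR² = (4.31)(0.295)² = 0.37508 kg m²; centre at d = 0.833 m, so I = I_cm + Md² gives I = 0.37508 + (4.31)(0.833)² = 3.3657 kg m².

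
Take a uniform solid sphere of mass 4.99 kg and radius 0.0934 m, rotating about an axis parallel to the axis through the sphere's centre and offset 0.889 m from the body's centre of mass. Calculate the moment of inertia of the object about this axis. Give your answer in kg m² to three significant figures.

I_cm = (2/5)MR² = (2/5)(4.99)(0.0934)² = 0.017412 kg m²; centre at d = 0.889 m, so I = I_cm + Md² gives I = 0.017412 + (4.99)(0.889)² = 3.9611 kg m².

3.96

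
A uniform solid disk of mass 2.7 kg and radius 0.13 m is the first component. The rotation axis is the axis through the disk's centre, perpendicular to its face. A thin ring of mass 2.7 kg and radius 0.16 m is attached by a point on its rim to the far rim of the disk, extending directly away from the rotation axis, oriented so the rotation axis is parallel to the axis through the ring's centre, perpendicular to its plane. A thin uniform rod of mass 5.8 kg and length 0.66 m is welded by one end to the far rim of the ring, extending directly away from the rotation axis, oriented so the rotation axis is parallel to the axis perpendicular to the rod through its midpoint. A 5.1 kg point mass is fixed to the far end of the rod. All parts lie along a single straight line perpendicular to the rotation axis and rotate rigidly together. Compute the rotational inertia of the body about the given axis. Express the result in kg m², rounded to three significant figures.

Solid disk: I_cm = (1/2)MR² = (1/2)(2.7)(0.13)² = 0.022815 kg m²; axis through the centre, so I = 0.022815 kg m².
Thin ring: I_cm = MR² = (2.7)(0.16)² = 0.06912 kg m²; centre at d = 0.13 + 0.16 = 0.29 m, so the parallel axis theorem gives I = 0.06912 + (2.7)(0.29)² = 0.29619 kg m².
Thin rod: I_cm = (1/12)ML² = (1/12)(5.8)(0.66)² = 0.21054 kg m²; centre at d = 0.13 + 0.16 + 0.16 + 0.33 = 0.78 m, so the parallel axis theorem gives I = 0.21054 + (5.8)(0.78)² = 3.7393 kg m².
Point mass: I_cm = 0; centre at d = 0.13 + 0.16 + 0.16 + 0.33 + 0.33 = 1.11 m, so the parallel axis theorem gives I = 0 + (5.1)(1.11)² = 6.2837 kg m².
Total I = 0.022815 + 0.29619 + 3.7393 + 6.2837 = 10.342 kg m².

10.3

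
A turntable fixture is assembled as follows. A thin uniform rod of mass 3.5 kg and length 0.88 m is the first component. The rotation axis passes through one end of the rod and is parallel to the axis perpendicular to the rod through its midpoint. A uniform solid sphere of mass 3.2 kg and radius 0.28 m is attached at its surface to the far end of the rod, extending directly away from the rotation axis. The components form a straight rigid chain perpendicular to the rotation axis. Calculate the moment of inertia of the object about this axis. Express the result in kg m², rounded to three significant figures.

5.31

Thin rod: I_cm = (1/12)ML² = (1/12)(3.5)(0.88)² = 0.22587 kg m²; centre at d = 0.44 m, so the parallel axis theorem gives I = 0.22587 + (3.5)(0.44)² = 0.90347 kg m².
Solid sphere: I_cm = (2/5)MR² = (2/5)(3.2)(0.28)² = 0.10035 kg m²; centre at d = 0.44 + 0.44 + 0.28 = 1.16 m, so the parallel axis theorem gives I = 0.10035 + (3.2)(1.16)² = 4.4063 kg m².
Total I = 0.90347 + 4.4063 = 5.3097 kg m².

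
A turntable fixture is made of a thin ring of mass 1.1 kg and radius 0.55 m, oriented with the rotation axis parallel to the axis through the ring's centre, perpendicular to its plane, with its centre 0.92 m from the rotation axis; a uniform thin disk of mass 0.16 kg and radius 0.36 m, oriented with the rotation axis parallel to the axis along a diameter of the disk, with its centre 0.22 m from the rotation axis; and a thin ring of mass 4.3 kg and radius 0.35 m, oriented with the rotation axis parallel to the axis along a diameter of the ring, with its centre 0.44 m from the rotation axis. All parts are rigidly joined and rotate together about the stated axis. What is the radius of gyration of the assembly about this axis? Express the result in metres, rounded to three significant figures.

0.653

Thin ring: I_cm = MR² = (1.1)(0.55)² = 0.33275 kg m²; centre at d = 0.92 m, so I = I_cm + Md² gives I = 0.33275 + (1.1)(0.92)² = 1.2638 kg m².
Thin disk: I_cm = (1/4)MR² = (1/4)(0.16)(0.36)² = 0.005184 kg m²; centre at d = 0.22 m, so I = I_cm + Md² gives I = 0.005184 + (0.16)(0.22)² = 0.012928 kg m².
Thin ring: I_cm = (1/2)MR² = (1/2)(4.3)(0.35)² = 0.26337 kg m²; centre at d = 0.44 m, so I = I_cm + Md² gives I = 0.26337 + (4.3)(0.44)² = 1.0959 kg m².
Total I = 2.3726 kg m²; total mass M = 5.56 kg.
k = √(I/M) = √(2.3726/5.56) = 0.65324 m.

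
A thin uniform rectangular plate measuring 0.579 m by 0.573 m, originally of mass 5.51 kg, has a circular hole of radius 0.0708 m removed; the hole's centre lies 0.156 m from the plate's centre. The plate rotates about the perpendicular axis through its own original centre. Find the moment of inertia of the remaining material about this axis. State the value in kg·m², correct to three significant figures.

0.298

Unpierced body about its centre: I₀ = (1/12)M(a²+b²) = (1/12)(5.51)[(0.579)² + (0.573)²] = 0.30469 kg·m².
The removed disk has mass m = M·πr²/(ab) = (5.51)·π(0.0708)²/(0.579·0.573) = 0.26154 kg (same uniform areal density).
Its moment of inertia about the rotation axis (parallel-axis theorem): I_hole = (1/2)mr² + md² = (1/2)(0.26154)(0.0708)² + (0.26154)(0.156)² = 0.0070203 kg·m².
Treating the hole as negative mass, I = I₀ − I_hole = 0.30469 − 0.0070203 = 0.29767 kg·m².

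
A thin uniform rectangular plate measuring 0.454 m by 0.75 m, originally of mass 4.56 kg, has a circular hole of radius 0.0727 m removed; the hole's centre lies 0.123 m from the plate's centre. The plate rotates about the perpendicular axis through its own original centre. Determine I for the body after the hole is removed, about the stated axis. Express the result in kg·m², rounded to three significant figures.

Unpierced body about its centre: I₀ = (1/12)M(a²+b²) = (1/12)(4.56)[(0.454)² + (0.75)²] = 0.29207 kg·m².
The removed disk has mass m = M·πr²/(ab) = (4.56)·π(0.0727)²/(0.454·0.75) = 0.22236 kg (same uniform areal density).
Its moment of inertia about the rotation axis (parallel-axis theorem): I_hole = (1/2)mr² + md² = (1/2)(0.22236)(0.0727)² + (0.22236)(0.123)² = 0.0039518 kg·m².
Treating the hole as negative mass, I = I₀ − I_hole = 0.29207 − 0.0039518 = 0.28812 kg·m².

0.288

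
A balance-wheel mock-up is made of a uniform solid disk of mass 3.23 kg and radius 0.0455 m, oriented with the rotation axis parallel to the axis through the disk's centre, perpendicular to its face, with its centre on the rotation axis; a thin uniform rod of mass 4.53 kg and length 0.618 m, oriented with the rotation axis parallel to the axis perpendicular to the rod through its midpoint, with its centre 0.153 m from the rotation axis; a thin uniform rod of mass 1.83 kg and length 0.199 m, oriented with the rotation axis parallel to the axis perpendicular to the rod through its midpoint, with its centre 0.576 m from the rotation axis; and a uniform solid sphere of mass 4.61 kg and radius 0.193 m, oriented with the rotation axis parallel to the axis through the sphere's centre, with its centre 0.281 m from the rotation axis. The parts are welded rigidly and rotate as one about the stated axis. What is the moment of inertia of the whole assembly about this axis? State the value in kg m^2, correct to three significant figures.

1.30

Solid disk: I_cm = (1/2)MR² = (1/2)(3.23)(0.0455)² = 0.0033435 kg m^2; axis through the centre, so I = 0.0033435 kg m^2.
Thin rod: I_cm = (1/12)ML² = (1/12)(4.53)(0.618)² = 0.14418 kg m^2; centre at d = 0.153 m, so I = I_cm + Md² gives I = 0.14418 + (4.53)(0.153)² = 0.25022 kg m^2.
Thin rod: I_cm = (1/12)ML² = (1/12)(1.83)(0.199)² = 0.0060392 kg m^2; centre at d = 0.576 m, so I = I_cm + Md² gives I = 0.0060392 + (1.83)(0.576)² = 0.61319 kg m^2.
Solid sphere: I_cm = (2/5)MR² = (2/5)(4.61)(0.193)² = 0.068687 kg m^2; centre at d = 0.281 m, so I = I_cm + Md² gives I = 0.068687 + (4.61)(0.281)² = 0.4327 kg m^2.
Total I = 0.0033435 + 0.25022 + 0.61319 + 0.4327 = 1.2994 kg m^2.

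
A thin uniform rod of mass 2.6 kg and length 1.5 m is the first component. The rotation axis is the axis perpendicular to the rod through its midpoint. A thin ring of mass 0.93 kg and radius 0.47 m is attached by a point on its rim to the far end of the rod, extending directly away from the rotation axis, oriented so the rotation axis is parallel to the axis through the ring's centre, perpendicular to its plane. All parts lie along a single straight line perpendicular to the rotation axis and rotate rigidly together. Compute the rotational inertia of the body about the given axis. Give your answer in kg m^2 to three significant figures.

2.08

Thin rod: I_cm = (1/12)ML² = (1/12)(2.6)(1.5)² = 0.4875 kg m^2; axis through the centre, so I = 0.4875 kg m^2.
Thin ring: I_cm = MR² = (0.93)(0.47)² = 0.20544 kg m^2; centre at d = 0.75 + 0.47 = 1.22 m, so the parallel axis theorem gives I = 0.20544 + (0.93)(1.22)² = 1.5896 kg m^2.
Total I = 0.4875 + 1.5896 = 2.0771 kg m^2.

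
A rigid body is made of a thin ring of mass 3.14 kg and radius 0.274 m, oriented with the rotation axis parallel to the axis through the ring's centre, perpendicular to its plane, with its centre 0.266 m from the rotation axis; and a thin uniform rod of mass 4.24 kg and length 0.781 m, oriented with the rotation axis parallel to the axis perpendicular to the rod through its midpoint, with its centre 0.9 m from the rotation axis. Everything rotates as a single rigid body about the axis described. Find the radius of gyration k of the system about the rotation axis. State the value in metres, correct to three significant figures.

0.746

Thin ring: I_cm = MR² = (3.14)(0.274)² = 0.23574 kg·m²; centre at d = 0.266 m, so I = I_cm + Md² gives I = 0.23574 + (3.14)(0.266)² = 0.45791 kg·m².
Thin rod: I_cm = (1/12)ML² = (1/12)(4.24)(0.781)² = 0.21552 kg·m²; centre at d = 0.9 m, so I = I_cm + Md² gives I = 0.21552 + (4.24)(0.9)² = 3.6499 kg·m².
Total I = 4.1078 kg·m²; total mass M = 7.38 kg.
k = √(I/M) = √(4.1078/7.38) = 0.74607 m.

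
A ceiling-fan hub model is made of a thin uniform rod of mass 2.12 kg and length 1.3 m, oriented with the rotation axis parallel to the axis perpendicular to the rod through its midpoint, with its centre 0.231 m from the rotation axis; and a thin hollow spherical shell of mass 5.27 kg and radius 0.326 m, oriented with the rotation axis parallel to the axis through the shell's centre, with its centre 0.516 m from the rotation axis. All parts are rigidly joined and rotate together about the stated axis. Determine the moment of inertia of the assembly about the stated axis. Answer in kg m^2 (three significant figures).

Thin rod: I_cm = (1/12)ML² = (1/12)(2.12)(1.3)² = 0.29857 kg m^2; centre at d = 0.231 m, so the parallel axis theorem gives I = 0.29857 + (2.12)(0.231)² = 0.41169 kg m^2.
Spherical shell: I_cm = (2/3)MR² = (2/3)(5.27)(0.326)² = 0.37338 kg m^2; centre at d = 0.516 m, so the parallel axis theorem gives I = 0.37338 + (5.27)(0.516)² = 1.7766 kg m^2.
Total I = 0.41169 + 1.7766 = 2.1882 kg m^2.

2.19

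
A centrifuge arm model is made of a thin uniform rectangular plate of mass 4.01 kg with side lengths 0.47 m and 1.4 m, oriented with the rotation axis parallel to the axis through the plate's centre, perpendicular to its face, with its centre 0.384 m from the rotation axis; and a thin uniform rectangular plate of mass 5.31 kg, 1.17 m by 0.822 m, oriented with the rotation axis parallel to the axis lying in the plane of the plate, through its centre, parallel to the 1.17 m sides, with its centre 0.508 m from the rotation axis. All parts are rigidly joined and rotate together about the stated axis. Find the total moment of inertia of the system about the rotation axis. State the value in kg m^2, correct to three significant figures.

2.99

Rectangular plate: I_cm = (1/12)M(a²+b²) = (1/12)(4.01)[(0.47)² + (1.4)²] = 0.72878 kg m^2; centre at d = 0.384 m, so the parallel axis theorem gives I = 0.72878 + (4.01)(0.384)² = 1.3201 kg m^2.
Rectangular plate: I_cm = (1/12)Mb² = (1/12)(5.31)(0.822)² = 0.29899 kg m^2; centre at d = 0.508 m, so the parallel axis theorem gives I = 0.29899 + (5.31)(0.508)² = 1.6693 kg m^2.
Total I = 1.3201 + 1.6693 = 2.9894 kg m^2.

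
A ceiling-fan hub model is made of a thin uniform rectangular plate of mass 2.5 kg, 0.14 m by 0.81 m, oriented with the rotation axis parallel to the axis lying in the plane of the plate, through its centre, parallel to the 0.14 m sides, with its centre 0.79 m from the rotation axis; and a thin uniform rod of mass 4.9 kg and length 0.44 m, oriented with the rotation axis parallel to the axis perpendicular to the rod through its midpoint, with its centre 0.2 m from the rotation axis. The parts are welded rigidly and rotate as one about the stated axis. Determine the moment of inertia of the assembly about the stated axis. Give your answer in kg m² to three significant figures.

1.97

Rectangular plate: I_cm = (1/12)Mb² = (1/12)(2.5)(0.81)² = 0.13669 kg m²; centre at d = 0.79 m, so the parallel axis theorem gives I = 0.13669 + (2.5)(0.79)² = 1.6969 kg m².
Thin rod: I_cm = (1/12)ML² = (1/12)(4.9)(0.44)² = 0.079053 kg m²; centre at d = 0.2 m, so the parallel axis theorem gives I = 0.079053 + (4.9)(0.2)² = 0.27505 kg m².
Total I = 1.6969 + 0.27505 = 1.972 kg m².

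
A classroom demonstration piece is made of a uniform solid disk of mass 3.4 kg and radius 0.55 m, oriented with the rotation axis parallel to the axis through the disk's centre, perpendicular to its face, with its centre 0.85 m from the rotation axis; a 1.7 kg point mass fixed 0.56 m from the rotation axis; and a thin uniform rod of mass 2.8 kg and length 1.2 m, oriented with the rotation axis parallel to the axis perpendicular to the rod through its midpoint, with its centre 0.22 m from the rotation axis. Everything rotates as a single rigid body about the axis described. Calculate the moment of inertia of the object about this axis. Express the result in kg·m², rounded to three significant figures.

3.98

Solid disk: I_cm = (1/2)MR² = (1/2)(3.4)(0.55)² = 0.51425 kg·m²; centre at d = 0.85 m, so I = I_cm + Md² gives I = 0.51425 + (3.4)(0.85)² = 2.9707 kg·m².
Point mass: I_cm = 0; centre at d = 0.56 m, so I = I_cm + Md² gives I = 0 + (1.7)(0.56)² = 0.53312 kg·m².
Thin rod: I_cm = (1/12)ML² = (1/12)(2.8)(1.2)² = 0.336 kg·m²; centre at d = 0.22 m, so I = I_cm + Md² gives I = 0.336 + (2.8)(0.22)² = 0.47152 kg·m².
Total I = 2.9707 + 0.53312 + 0.47152 = 3.9754 kg·m².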